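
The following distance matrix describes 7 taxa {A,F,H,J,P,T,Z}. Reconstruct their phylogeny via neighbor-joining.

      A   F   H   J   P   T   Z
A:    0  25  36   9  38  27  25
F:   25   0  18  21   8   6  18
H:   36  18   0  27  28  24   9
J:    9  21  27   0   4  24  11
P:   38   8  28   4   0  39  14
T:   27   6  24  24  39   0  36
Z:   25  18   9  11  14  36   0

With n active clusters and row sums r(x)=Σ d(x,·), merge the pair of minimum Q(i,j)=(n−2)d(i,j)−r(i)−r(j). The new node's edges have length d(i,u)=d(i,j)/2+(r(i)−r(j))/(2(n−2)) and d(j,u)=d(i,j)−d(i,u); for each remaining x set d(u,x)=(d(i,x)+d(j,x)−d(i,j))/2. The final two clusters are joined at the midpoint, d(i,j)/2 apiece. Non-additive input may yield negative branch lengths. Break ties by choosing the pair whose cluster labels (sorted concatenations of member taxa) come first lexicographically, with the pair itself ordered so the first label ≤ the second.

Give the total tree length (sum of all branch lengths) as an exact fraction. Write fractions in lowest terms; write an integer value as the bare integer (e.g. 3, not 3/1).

463/8

step 1: merge (F,T) at d=6, Q=-222; branch lengths F→-3, T→9; new cluster FT
  updated: d(A,FT)=23, d(FT,H)=18, d(FT,J)=39/2, d(FT,P)=41/2, d(FT,Z)=24
step 2: merge (A,J) at d=9, Q=-331/2; branch lengths A→193/16, J→-49/16; new cluster AJ
  updated: d(AJ,FT)=67/4, d(AJ,H)=27, d(AJ,P)=33/2, d(AJ,Z)=27/2
step 3: merge (H,Z) at d=9, Q=-231/2; branch lengths H→97/12, Z→11/12; new cluster HZ
  updated: d(AJ,HZ)=63/4, d(FT,HZ)=33/2, d(HZ,P)=33/2
step 4: merge (AJ,P) at d=33/2, Q=-139/2; branch lengths AJ→57/8, P→75/8; new cluster AJP
  updated: d(AJP,FT)=83/8, d(AJP,HZ)=63/8
step 5: merge (AJP,FT) at d=83/8, Q=-139/4; branch lengths AJP→7/8, FT→19/2; new cluster AFJPT
  updated: d(AFJPT,HZ)=7
step 6: merge (AFJPT,HZ) at d=7; branch lengths AFJPT→7/2, HZ→7/2; new cluster AFHJPTZ
final tree: ((((A:193/16,J:-49/16):57/8,P:75/8):7/8,(F:-3,T:9):19/2):7/2,(H:97/12,Z:11/12):7/2)
total length: 463/8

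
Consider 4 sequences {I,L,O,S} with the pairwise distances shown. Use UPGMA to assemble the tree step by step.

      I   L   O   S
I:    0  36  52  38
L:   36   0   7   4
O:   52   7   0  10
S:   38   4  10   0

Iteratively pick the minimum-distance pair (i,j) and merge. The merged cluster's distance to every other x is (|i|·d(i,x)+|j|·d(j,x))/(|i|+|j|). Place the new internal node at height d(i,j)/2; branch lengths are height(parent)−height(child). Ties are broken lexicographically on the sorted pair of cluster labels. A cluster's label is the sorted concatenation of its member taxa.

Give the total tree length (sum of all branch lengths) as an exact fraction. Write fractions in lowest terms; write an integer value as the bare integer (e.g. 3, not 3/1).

step 1: merge (L,S) at d=4; branch lengths L→2, S→2; new cluster LS
  updated: d(I,LS)=37, d(LS,O)=17/2
step 2: merge (LS,O) at d=17/2; branch lengths LS→9/4, O→17/4; new cluster LOS
  updated: d(I,LOS)=42
step 3: merge (I,LOS) at d=42; branch lengths I→21, LOS→67/4; new cluster ILOS
final tree: (I:21,((L:2,S:2):9/4,O:17/4):67/4)
total length: 193/4

193/4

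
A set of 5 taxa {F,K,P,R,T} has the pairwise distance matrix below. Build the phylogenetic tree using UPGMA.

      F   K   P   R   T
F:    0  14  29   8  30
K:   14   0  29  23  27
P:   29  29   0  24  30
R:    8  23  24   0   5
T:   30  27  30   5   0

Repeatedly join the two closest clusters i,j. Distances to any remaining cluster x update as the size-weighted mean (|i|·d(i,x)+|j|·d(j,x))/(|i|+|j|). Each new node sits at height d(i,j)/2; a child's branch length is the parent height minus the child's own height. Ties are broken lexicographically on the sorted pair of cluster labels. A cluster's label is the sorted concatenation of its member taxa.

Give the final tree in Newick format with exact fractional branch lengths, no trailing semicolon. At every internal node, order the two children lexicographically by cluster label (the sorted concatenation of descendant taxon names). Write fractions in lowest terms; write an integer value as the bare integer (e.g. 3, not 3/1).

(((F:7,K:7):4,(R:5/2,T:5/2):17/2):3,P:14)

1. join R+T (d=5) ⇒ RT; edges |R|=5/2, |T|=5/2
  updated: d(F,RT)=19, d(K,RT)=25, d(P,RT)=27
2. join F+K (d=14) ⇒ FK; edges |F|=7, |K|=7
  updated: d(FK,P)=29, d(FK,RT)=22
3. join FK+RT (d=22) ⇒ FKRT; edges |FK|=4, |RT|=17/2
  updated: d(FKRT,P)=28
4. join FKRT+P (d=28) ⇒ FKPRT; edges |FKRT|=3, |P|=14
final tree: (((F:7,K:7):4,(R:5/2,T:5/2):17/2):3,P:14)
total length: 97/2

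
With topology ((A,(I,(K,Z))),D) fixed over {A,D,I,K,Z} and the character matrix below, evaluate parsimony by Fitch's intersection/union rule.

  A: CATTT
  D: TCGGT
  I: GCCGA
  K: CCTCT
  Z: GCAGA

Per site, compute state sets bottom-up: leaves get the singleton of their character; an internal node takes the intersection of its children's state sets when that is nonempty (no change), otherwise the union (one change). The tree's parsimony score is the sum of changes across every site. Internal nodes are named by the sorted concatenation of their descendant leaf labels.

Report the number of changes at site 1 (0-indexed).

KZ@0: {C} ∪ {G} = {C,G} (union, +1)
IKZ@0: {G} ∩ {C,G} = {G} (intersection, +0)
AIKZ@0: {C} ∪ {G} = {C,G} (union, +1)
ADIKZ@0: {C,G} ∪ {T} = {C,G,T} (union, +1)
KZ@1: {C} ∩ {C} = {C} (intersection, +0)
IKZ@1: {C} ∩ {C} = {C} (intersection, +0)
AIKZ@1: {A} ∪ {C} = {A,C} (union, +1)
ADIKZ@1: {A,C} ∩ {C} = {C} (intersection, +0)
KZ@2: {T} ∪ {A} = {A,T} (union, +1)
IKZ@2: {C} ∪ {A,T} = {A,C,T} (union, +1)
AIKZ@2: {T} ∩ {A,C,T} = {T} (intersection, +0)
ADIKZ@2: {T} ∪ {G} = {G,T} (union, +1)
KZ@3: {C} ∪ {G} = {C,G} (union, +1)
IKZ@3: {G} ∩ {C,G} = {G} (intersection, +0)
AIKZ@3: {T} ∪ {G} = {G,T} (union, +1)
ADIKZ@3: {G,T} ∩ {G} = {G} (intersection, +0)
KZ@4: {T} ∪ {A} = {A,T} (union, +1)
IKZ@4: {A} ∩ {A,T} = {A} (intersection, +0)
AIKZ@4: {T} ∪ {A} = {A,T} (union, +1)
ADIKZ@4: {A,T} ∩ {T} = {T} (intersection, +0)
per-site changes: [3, 1, 3, 2, 2]; total = 11

1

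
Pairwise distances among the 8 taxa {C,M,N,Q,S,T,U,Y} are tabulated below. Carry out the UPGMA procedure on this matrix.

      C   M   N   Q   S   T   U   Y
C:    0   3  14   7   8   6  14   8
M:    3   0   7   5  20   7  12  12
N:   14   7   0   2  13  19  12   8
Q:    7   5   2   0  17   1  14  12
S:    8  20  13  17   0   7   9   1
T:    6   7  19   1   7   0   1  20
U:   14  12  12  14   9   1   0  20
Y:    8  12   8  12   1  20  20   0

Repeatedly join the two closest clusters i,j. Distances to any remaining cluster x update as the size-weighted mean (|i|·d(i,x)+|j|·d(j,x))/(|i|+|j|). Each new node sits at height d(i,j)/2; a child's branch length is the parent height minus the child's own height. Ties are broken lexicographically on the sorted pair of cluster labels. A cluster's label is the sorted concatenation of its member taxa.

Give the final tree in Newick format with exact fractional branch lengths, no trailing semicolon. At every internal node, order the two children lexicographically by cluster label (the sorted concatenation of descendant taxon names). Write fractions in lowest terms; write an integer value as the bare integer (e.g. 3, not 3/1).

step 1: merge (Q,T) at d=1; branch lengths Q→1/2, T→1/2; new cluster QT
  updated: d(C,QT)=13/2, d(M,QT)=6, d(N,QT)=21/2, d(QT,S)=12, d(QT,U)=15/2, d(QT,Y)=16
step 2: merge (S,Y) at d=1; branch lengths S→1/2, Y→1/2; new cluster SY
  updated: d(C,SY)=8, d(M,SY)=16, d(N,SY)=21/2, d(QT,SY)=14, d(SY,U)=29/2
step 3: merge (C,M) at d=3; branch lengths C→3/2, M→3/2; new cluster CM
  updated: d(CM,N)=21/2, d(CM,QT)=25/4, d(CM,SY)=12, d(CM,U)=13
step 4: merge (CM,QT) at d=25/4; branch lengths CM→13/8, QT→21/8; new cluster CMQT
  updated: d(CMQT,N)=21/2, d(CMQT,SY)=13, d(CMQT,U)=41/4
step 5: merge (CMQT,U) at d=41/4; branch lengths CMQT→2, U→41/8; new cluster CMQTU
  updated: d(CMQTU,N)=54/5, d(CMQTU,SY)=133/10
step 6: merge (N,SY) at d=21/2; branch lengths N→21/4, SY→19/4; new cluster NSY
  updated: d(CMQTU,NSY)=187/15
step 7: merge (CMQTU,NSY) at d=187/15; branch lengths CMQTU→133/120, NSY→59/60; new cluster CMNQSTUY
final tree: ((((C:3/2,M:3/2):13/8,(Q:1/2,T:1/2):21/8):2,U:41/8):133/120,(N:21/4,(S:1/2,Y:1/2):19/4):59/60)
total length: 427/15

((((C:3/2,M:3/2):13/8,(Q:1/2,T:1/2):21/8):2,U:41/8):133/120,(N:21/4,(S:1/2,Y:1/2):19/4):59/60)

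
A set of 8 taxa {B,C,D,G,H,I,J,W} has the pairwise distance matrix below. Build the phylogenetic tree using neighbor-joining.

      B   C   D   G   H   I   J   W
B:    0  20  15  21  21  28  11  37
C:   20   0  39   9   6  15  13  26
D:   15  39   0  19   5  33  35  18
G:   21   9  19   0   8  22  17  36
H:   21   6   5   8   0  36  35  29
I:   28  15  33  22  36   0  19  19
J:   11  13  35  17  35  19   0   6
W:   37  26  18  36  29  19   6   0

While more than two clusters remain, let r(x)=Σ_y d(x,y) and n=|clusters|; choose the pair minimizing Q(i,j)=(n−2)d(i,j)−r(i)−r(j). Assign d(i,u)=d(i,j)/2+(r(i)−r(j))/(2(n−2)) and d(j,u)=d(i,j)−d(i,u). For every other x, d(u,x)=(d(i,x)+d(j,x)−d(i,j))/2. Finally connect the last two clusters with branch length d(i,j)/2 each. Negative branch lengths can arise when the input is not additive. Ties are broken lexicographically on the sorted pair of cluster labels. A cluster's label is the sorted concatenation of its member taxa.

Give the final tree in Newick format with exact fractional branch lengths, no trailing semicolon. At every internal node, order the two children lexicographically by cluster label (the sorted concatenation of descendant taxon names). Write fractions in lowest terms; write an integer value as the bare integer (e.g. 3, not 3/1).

((((B:425/48,(D:9/2,H:1/2):319/48):247/64,G:281/64):231/64,C:185/64):311/128,(I:305/32,(J:-33/20,W:153/20):207/32):311/128)

step 1: merge (D,H) at d=5, Q=-274; branch lengths D→9/2, H→1/2; new cluster DH
  updated: d(B,DH)=31/2, d(C,DH)=20, d(DH,G)=11, d(DH,I)=32, d(DH,J)=65/2, d(DH,W)=21
step 2: merge (J,W) at d=6, Q=-427/2; branch lengths J→-33/20, W→153/20; new cluster JW
  updated: d(B,JW)=21, d(C,JW)=33/2, d(DH,JW)=95/4, d(G,JW)=47/2, d(I,JW)=16
step 3: merge (I,JW) at d=16, Q=-599/4; branch lengths I→305/32, JW→207/32; new cluster IJW
  updated: d(B,IJW)=33/2, d(C,IJW)=31/4, d(DH,IJW)=159/8, d(G,IJW)=59/4
step 4: merge (B,DH) at d=31/2, Q=-743/8; branch lengths B→425/48, DH→319/48; new cluster BDH
  updated: d(BDH,C)=49/4, d(BDH,G)=33/4, d(BDH,IJW)=167/16
step 5: merge (BDH,G) at d=33/4, Q=-743/16; branch lengths BDH→247/64, G→281/64; new cluster BDGH
  updated: d(BDGH,C)=13/2, d(BDGH,IJW)=271/32
step 6: merge (BDGH,C) at d=13/2, Q=-727/32; branch lengths BDGH→231/64, C→185/64; new cluster BCDGH
  updated: d(BCDGH,IJW)=311/64
step 7: merge (BCDGH,IJW) at d=311/64; branch lengths BCDGH→311/128, IJW→311/128; new cluster BCDGHIJW
final tree: ((((B:425/48,(D:9/2,H:1/2):319/48):247/64,G:281/64):231/64,C:185/64):311/128,(I:305/32,(J:-33/20,W:153/20):207/32):311/128)
total length: 3975/64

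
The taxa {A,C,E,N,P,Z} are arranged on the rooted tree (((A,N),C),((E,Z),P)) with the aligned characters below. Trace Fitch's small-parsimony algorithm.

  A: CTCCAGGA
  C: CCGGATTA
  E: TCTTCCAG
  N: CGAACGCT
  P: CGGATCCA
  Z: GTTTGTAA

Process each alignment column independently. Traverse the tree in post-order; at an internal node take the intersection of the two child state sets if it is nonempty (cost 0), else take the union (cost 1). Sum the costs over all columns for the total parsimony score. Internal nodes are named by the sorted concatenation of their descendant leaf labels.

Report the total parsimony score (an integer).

24

[col 0] AN: children A:{C}, N:{C} ∩→ {C}; cost 0
[col 0] ACN: children AN:{C}, C:{C} ∩→ {C}; cost 0
[col 0] EZ: children E:{T}, Z:{G} ∪→ {G,T}; cost 1
[col 0] EPZ: children EZ:{G,T}, P:{C} ∪→ {C,G,T}; cost 1
[col 0] ACENPZ: children ACN:{C}, EPZ:{C,G,T} ∩→ {C}; cost 0
[col 1] AN: children A:{T}, N:{G} ∪→ {G,T}; cost 1
[col 1] ACN: children AN:{G,T}, C:{C} ∪→ {C,G,T}; cost 1
[col 1] EZ: children E:{C}, Z:{T} ∪→ {C,T}; cost 1
[col 1] EPZ: children EZ:{C,T}, P:{G} ∪→ {C,G,T}; cost 1
[col 1] ACENPZ: children ACN:{C,G,T}, EPZ:{C,G,T} ∩→ {C,G,T}; cost 0
[col 2] AN: children A:{C}, N:{A} ∪→ {A,C}; cost 1
[col 2] ACN: children AN:{A,C}, C:{G} ∪→ {A,C,G}; cost 1
[col 2] EZ: children E:{T}, Z:{T} ∩→ {T}; cost 0
[col 2] EPZ: children EZ:{T}, P:{G} ∪→ {G,T}; cost 1
[col 2] ACENPZ: children ACN:{A,C,G}, EPZ:{G,T} ∩→ {G}; cost 0
[col 3] AN: children A:{C}, N:{A} ∪→ {A,C}; cost 1
[col 3] ACN: children AN:{A,C}, C:{G} ∪→ {A,C,G}; cost 1
[col 3] EZ: children E:{T}, Z:{T} ∩→ {T}; cost 0
[col 3] EPZ: children EZ:{T}, P:{A} ∪→ {A,T}; cost 1
[col 3] ACENPZ: children ACN:{A,C,G}, EPZ:{A,T} ∩→ {A}; cost 0
[col 4] AN: children A:{A}, N:{C} ∪→ {A,C}; cost 1
[col 4] ACN: children AN:{A,C}, C:{A} ∩→ {A}; cost 0
[col 4] EZ: children E:{C}, Z:{G} ∪→ {C,G}; cost 1
[col 4] EPZ: children EZ:{C,G}, P:{T} ∪→ {C,G,T}; cost 1
[col 4] ACENPZ: children ACN:{A}, EPZ:{C,G,T} ∪→ {A,C,G,T}; cost 1
[col 5] AN: children A:{G}, N:{G} ∩→ {G}; cost 0
[col 5] ACN: children AN:{G}, C:{T} ∪→ {G,T}; cost 1
[col 5] EZ: children E:{C}, Z:{T} ∪→ {C,T}; cost 1
[col 5] EPZ: children EZ:{C,T}, P:{C} ∩→ {C}; cost 0
[col 5] ACENPZ: children ACN:{G,T}, EPZ:{C} ∪→ {C,G,T}; cost 1
[col 6] AN: children A:{G}, N:{C} ∪→ {C,G}; cost 1
[col 6] ACN: children AN:{C,G}, C:{T} ∪→ {C,G,T}; cost 1
[col 6] EZ: children E:{A}, Z:{A} ∩→ {A}; cost 0
[col 6] EPZ: children EZ:{A}, P:{C} ∪→ {A,C}; cost 1
[col 6] ACENPZ: children ACN:{C,G,T}, EPZ:{A,C} ∩→ {C}; cost 0
[col 7] AN: children A:{A}, N:{T} ∪→ {A,T}; cost 1
[col 7] ACN: children AN:{A,T}, C:{A} ∩→ {A}; cost 0
[col 7] EZ: children E:{G}, Z:{A} ∪→ {A,G}; cost 1
[col 7] EPZ: children EZ:{A,G}, P:{A} ∩→ {A}; cost 0
[col 7] ACENPZ: children ACN:{A}, EPZ:{A} ∩→ {A}; cost 0
per-site changes: [2, 4, 3, 3, 4, 3, 3, 2]; total = 24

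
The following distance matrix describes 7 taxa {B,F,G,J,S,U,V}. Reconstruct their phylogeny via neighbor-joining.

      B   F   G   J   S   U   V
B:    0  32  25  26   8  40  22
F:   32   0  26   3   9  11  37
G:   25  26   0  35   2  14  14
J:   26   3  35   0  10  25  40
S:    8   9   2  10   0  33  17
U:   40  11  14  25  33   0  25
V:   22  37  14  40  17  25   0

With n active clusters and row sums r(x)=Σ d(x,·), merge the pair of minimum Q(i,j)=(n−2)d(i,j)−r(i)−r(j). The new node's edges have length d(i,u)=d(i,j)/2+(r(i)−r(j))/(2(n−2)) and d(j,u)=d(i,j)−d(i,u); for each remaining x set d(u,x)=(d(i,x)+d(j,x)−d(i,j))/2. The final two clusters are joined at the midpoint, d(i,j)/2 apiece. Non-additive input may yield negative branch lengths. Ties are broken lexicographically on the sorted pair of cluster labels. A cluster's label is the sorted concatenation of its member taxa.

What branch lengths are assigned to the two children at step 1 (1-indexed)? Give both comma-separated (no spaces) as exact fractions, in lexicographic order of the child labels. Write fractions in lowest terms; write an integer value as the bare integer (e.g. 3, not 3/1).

step 1: merge (F,J) at d=3, Q=-242; branch lengths F→-3/5, J→18/5; new cluster FJ
  updated: d(B,FJ)=55/2, d(FJ,G)=29, d(FJ,S)=8, d(FJ,U)=33/2, d(FJ,V)=37
step 2: merge (FJ,U) at d=33/2, Q=-361/2; branch lengths FJ→111/16, U→153/16; new cluster FJU
  updated: d(B,FJU)=51/2, d(FJU,G)=53/4, d(FJU,S)=49/4, d(FJU,V)=91/4
step 3: merge (B,S) at d=8, Q=-383/4; branch lengths B→87/8, S→-23/8; new cluster BS
  updated: d(BS,FJU)=119/8, d(BS,G)=19/2, d(BS,V)=31/2
step 4: merge (BS,V) at d=31/2, Q=-489/8; branch lengths BS→149/32, V→347/32; new cluster BSV
  updated: d(BSV,FJU)=177/16, d(BSV,G)=4
step 5: merge (BSV,FJU) at d=177/16, Q=-453/16; branch lengths BSV→29/32, FJU→325/32; new cluster BFJSUV
  updated: d(BFJSUV,G)=99/32
step 6: merge (BFJSUV,G) at d=99/32; branch lengths BFJSUV→99/64, G→99/64; new cluster BFGJSUV
final tree: ((((B:87/8,S:-23/8):149/32,V:347/32):29/32,((F:-3/5,J:18/5):111/16,U:153/16):325/32):99/64,G:99/64)
total length: 1829/32

-3/5,18/5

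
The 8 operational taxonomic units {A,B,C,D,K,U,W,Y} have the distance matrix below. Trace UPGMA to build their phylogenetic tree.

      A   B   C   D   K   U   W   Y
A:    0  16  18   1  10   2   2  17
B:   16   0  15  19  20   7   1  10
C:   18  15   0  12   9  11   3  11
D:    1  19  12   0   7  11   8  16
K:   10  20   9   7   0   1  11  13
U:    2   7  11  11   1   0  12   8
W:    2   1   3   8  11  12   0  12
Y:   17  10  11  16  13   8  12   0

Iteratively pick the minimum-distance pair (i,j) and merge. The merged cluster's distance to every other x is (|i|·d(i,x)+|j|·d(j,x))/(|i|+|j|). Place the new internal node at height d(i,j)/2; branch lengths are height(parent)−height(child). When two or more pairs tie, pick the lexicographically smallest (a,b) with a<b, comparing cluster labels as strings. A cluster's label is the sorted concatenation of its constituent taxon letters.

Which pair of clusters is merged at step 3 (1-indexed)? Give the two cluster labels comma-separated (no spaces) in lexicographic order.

step 1: merge (A,D) at d=1; branch lengths A→1/2, D→1/2; new cluster AD
  updated: d(AD,B)=35/2, d(AD,C)=15, d(AD,K)=17/2, d(AD,U)=13/2, d(AD,W)=5, d(AD,Y)=33/2
step 2: merge (B,W) at d=1; branch lengths B→1/2, W→1/2; new cluster BW
  updated: d(AD,BW)=45/4, d(BW,C)=9, d(BW,K)=31/2, d(BW,U)=19/2, d(BW,Y)=11
step 3: merge (K,U) at d=1; branch lengths K→1/2, U→1/2; new cluster KU
  updated: d(AD,KU)=15/2, d(BW,KU)=25/2, d(C,KU)=10, d(KU,Y)=21/2
step 4: merge (AD,KU) at d=15/2; branch lengths AD→13/4, KU→13/4; new cluster ADKU
  updated: d(ADKU,BW)=95/8, d(ADKU,C)=25/2, d(ADKU,Y)=27/2
step 5: merge (BW,C) at d=9; branch lengths BW→4, C→9/2; new cluster BCW
  updated: d(ADKU,BCW)=145/12, d(BCW,Y)=11
step 6: merge (BCW,Y) at d=11; branch lengths BCW→1, Y→11/2; new cluster BCWY
  updated: d(ADKU,BCWY)=199/16
step 7: merge (ADKU,BCWY) at d=199/16; branch lengths ADKU→79/32, BCWY→23/32; new cluster ABCDKUWY
final tree: (((A:1/2,D:1/2):13/4,(K:1/2,U:1/2):13/4):79/32,(((B:1/2,W:1/2):4,C:9/2):1,Y:11/2):23/32)
total length: 443/16

K,U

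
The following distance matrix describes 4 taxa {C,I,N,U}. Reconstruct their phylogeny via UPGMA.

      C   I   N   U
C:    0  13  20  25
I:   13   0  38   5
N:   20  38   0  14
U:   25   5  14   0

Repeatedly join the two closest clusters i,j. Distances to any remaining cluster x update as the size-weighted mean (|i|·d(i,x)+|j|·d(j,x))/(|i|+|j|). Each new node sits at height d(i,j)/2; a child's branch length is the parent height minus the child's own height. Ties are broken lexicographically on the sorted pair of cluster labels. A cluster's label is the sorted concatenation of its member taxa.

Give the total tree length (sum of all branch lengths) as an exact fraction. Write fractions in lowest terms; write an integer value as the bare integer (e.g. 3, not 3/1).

1. join I+U (d=5) ⇒ IU; edges |I|=5/2, |U|=5/2
  updated: d(C,IU)=19, d(IU,N)=26
2. join C+IU (d=19) ⇒ CIU; edges |C|=19/2, |IU|=7
  updated: d(CIU,N)=24
3. join CIU+N (d=24) ⇒ CINU; edges |CIU|=5/2, |N|=12
final tree: ((C:19/2,(I:5/2,U:5/2):7):5/2,N:12)
total length: 36

36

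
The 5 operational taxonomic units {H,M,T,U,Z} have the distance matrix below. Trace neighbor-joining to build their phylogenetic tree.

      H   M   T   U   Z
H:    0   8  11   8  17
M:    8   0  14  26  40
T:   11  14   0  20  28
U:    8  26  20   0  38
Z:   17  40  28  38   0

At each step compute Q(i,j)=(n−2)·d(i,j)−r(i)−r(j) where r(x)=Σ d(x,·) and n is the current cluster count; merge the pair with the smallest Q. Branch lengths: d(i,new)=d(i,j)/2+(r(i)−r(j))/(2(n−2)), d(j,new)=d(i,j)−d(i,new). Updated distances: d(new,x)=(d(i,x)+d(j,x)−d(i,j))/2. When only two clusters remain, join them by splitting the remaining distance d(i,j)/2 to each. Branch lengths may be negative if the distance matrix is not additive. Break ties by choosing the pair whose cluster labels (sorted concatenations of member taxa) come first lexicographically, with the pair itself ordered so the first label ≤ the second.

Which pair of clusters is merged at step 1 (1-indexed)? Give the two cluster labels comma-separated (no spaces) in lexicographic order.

1. join M+T (d=14, Q=-119) ⇒ MT; edges |M|=19/2, |T|=9/2
  updated: d(H,MT)=5/2, d(MT,U)=16, d(MT,Z)=27
2. join H+Z (d=17, Q=-151/2) ⇒ HZ; edges |H|=-41/8, |Z|=177/8
  updated: d(HZ,MT)=25/4, d(HZ,U)=29/2
3. join HZ+MT (d=25/4, Q=-147/4) ⇒ HMTZ; edges |HZ|=19/8, |MT|=31/8
  updated: d(HMTZ,U)=97/8
4. join HMTZ+U (d=97/8) ⇒ HMTUZ; edges |HMTZ|=97/16, |U|=97/16
final tree: (((H:-41/8,Z:177/8):19/8,(M:19/2,T:9/2):31/8):97/16,U:97/16)
total length: 395/8

M,T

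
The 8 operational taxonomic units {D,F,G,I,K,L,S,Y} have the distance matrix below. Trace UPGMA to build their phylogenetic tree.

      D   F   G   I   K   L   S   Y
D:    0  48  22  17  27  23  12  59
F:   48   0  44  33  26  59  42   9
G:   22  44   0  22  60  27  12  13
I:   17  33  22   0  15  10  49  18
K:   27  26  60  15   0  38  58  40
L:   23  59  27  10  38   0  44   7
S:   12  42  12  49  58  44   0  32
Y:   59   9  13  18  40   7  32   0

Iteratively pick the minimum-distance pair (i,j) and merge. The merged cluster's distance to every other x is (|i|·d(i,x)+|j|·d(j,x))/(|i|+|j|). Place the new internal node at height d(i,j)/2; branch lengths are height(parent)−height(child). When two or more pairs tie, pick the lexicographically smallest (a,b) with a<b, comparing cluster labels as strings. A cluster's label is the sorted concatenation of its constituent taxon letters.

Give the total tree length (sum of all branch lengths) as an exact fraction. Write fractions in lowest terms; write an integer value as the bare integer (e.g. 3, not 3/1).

3359/36

iteration 1: select L,Y (d=7); attach at lengths (7/2, 7/2); label the merged cluster LY
  updated: d(D,LY)=41, d(F,LY)=34, d(G,LY)=20, d(I,LY)=14, d(K,LY)=39, d(LY,S)=38
iteration 2: select D,S (d=12); attach at lengths (6, 6); label the merged cluster DS
  updated: d(DS,F)=45, d(DS,G)=17, d(DS,I)=33, d(DS,K)=85/2, d(DS,LY)=79/2
iteration 3: select I,LY (d=14); attach at lengths (7, 7/2); label the merged cluster ILY
  updated: d(DS,ILY)=112/3, d(F,ILY)=101/3, d(G,ILY)=62/3, d(ILY,K)=31
iteration 4: select DS,G (d=17); attach at lengths (5/2, 17/2); label the merged cluster DGS
  updated: d(DGS,F)=134/3, d(DGS,ILY)=286/9, d(DGS,K)=145/3
iteration 5: select F,K (d=26); attach at lengths (13, 13); label the merged cluster FK
  updated: d(DGS,FK)=93/2, d(FK,ILY)=97/3
iteration 6: select DGS,ILY (d=286/9); attach at lengths (133/18, 80/9); label the merged cluster DGILSY
  updated: d(DGILSY,FK)=473/12
iteration 7: select DGILSY,FK (d=473/12); attach at lengths (275/72, 161/24); label the merged cluster DFGIKLSY
final tree: ((((D:6,S:6):5/2,G:17/2):133/18,(I:7,(L:7/2,Y:7/2):7/2):80/9):275/72,(F:13,K:13):161/24)
total length: 3359/36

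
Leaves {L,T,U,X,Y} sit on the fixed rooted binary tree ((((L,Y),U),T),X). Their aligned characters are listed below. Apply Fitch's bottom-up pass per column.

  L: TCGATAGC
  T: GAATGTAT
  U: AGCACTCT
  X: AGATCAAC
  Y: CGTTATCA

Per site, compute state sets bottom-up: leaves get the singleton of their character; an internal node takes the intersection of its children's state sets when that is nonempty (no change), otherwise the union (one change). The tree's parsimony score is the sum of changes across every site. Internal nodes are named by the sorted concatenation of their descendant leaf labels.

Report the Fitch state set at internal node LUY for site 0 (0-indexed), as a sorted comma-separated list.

site 0, node LY: L={T} ∪ Y={C} → {C,T} (+1)
site 0, node LUY: LY={C,T} ∪ U={A} → {A,C,T} (+1)
site 0, node LTUY: LUY={A,C,T} ∪ T={G} → {A,C,G,T} (+1)
site 0, node LTUXY: LTUY={A,C,G,T} ∩ X={A} → {A} (+0)
site 1, node LY: L={C} ∪ Y={G} → {C,G} (+1)
site 1, node LUY: LY={C,G} ∩ U={G} → {G} (+0)
site 1, node LTUY: LUY={G} ∪ T={A} → {A,G} (+1)
site 1, node LTUXY: LTUY={A,G} ∩ X={G} → {G} (+0)
site 2, node LY: L={G} ∪ Y={T} → {G,T} (+1)
site 2, node LUY: LY={G,T} ∪ U={C} → {C,G,T} (+1)
site 2, node LTUY: LUY={C,G,T} ∪ T={A} → {A,C,G,T} (+1)
site 2, node LTUXY: LTUY={A,C,G,T} ∩ X={A} → {A} (+0)
site 3, node LY: L={A} ∪ Y={T} → {A,T} (+1)
site 3, node LUY: LY={A,T} ∩ U={A} → {A} (+0)
site 3, node LTUY: LUY={A} ∪ T={T} → {A,T} (+1)
site 3, node LTUXY: LTUY={A,T} ∩ X={T} → {T} (+0)
site 4, node LY: L={T} ∪ Y={A} → {A,T} (+1)
site 4, node LUY: LY={A,T} ∪ U={C} → {A,C,T} (+1)
site 4, node LTUY: LUY={A,C,T} ∪ T={G} → {A,C,G,T} (+1)
site 4, node LTUXY: LTUY={A,C,G,T} ∩ X={C} → {C} (+0)
site 5, node LY: L={A} ∪ Y={T} → {A,T} (+1)
site 5, node LUY: LY={A,T} ∩ U={T} → {T} (+0)
site 5, node LTUY: LUY={T} ∩ T={T} → {T} (+0)
site 5, node LTUXY: LTUY={T} ∪ X={A} → {A,T} (+1)
site 6, node LY: L={G} ∪ Y={C} → {C,G} (+1)
site 6, node LUY: LY={C,G} ∩ U={C} → {C} (+0)
site 6, node LTUY: LUY={C} ∪ T={A} → {A,C} (+1)
site 6, node LTUXY: LTUY={A,C} ∩ X={A} → {A} (+0)
site 7, node LY: L={C} ∪ Y={A} → {A,C} (+1)
site 7, node LUY: LY={A,C} ∪ U={T} → {A,C,T} (+1)
site 7, node LTUY: LUY={A,C,T} ∩ T={T} → {T} (+0)
site 7, node LTUXY: LTUY={T} ∪ X={C} → {C,T} (+1)
per-site changes: [3, 2, 3, 2, 3, 2, 2, 3]; total = 20

A,C,T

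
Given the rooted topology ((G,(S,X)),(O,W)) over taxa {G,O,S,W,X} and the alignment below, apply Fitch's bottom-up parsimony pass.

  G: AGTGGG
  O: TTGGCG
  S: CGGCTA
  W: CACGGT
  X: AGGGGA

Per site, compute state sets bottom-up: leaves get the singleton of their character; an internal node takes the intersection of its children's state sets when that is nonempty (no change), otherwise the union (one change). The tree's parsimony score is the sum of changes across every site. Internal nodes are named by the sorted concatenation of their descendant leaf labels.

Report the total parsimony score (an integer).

[col 0] SX: children S:{C}, X:{A} ∪→ {A,C}; cost 1
[col 0] GSX: children G:{A}, SX:{A,C} ∩→ {A}; cost 0
[col 0] OW: children O:{T}, W:{C} ∪→ {C,T}; cost 1
[col 0] GOSWX: children GSX:{A}, OW:{C,T} ∪→ {A,C,T}; cost 1
[col 1] SX: children S:{G}, X:{G} ∩→ {G}; cost 0
[col 1] GSX: children G:{G}, SX:{G} ∩→ {G}; cost 0
[col 1] OW: children O:{T}, W:{A} ∪→ {A,T}; cost 1
[col 1] GOSWX: children GSX:{G}, OW:{A,T} ∪→ {A,G,T}; cost 1
[col 2] SX: children S:{G}, X:{G} ∩→ {G}; cost 0
[col 2] GSX: children G:{T}, SX:{G} ∪→ {G,T}; cost 1
[col 2] OW: children O:{G}, W:{C} ∪→ {C,G}; cost 1
[col 2] GOSWX: children GSX:{G,T}, OW:{C,G} ∩→ {G}; cost 0
[col 3] SX: children S:{C}, X:{G} ∪→ {C,G}; cost 1
[col 3] GSX: children G:{G}, SX:{C,G} ∩→ {G}; cost 0
[col 3] OW: children O:{G}, W:{G} ∩→ {G}; cost 0
[col 3] GOSWX: children GSX:{G}, OW:{G} ∩→ {G}; cost 0
[col 4] SX: children S:{T}, X:{G} ∪→ {G,T}; cost 1
[col 4] GSX: children G:{G}, SX:{G,T} ∩→ {G}; cost 0
[col 4] OW: children O:{C}, W:{G} ∪→ {C,G}; cost 1
[col 4] GOSWX: children GSX:{G}, OW:{C,G} ∩→ {G}; cost 0
[col 5] SX: children S:{A}, X:{A} ∩→ {A}; cost 0
[col 5] GSX: children G:{G}, SX:{A} ∪→ {A,G}; cost 1
[col 5] OW: children O:{G}, W:{T} ∪→ {G,T}; cost 1
[col 5] GOSWX: children GSX:{A,G}, OW:{G,T} ∩→ {G}; cost 0
per-site changes: [3, 2, 2, 1, 2, 2]; total = 12

12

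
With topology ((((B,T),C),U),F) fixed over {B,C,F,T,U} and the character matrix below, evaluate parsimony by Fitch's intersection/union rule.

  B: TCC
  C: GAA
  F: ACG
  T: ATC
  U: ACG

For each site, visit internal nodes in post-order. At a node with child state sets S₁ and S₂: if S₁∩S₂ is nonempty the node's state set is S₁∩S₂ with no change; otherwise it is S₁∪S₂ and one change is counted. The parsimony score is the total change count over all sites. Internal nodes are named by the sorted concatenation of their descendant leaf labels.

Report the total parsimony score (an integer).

6

BT@0: {T} ∪ {A} = {A,T} (union, +1)
BCT@0: {A,T} ∪ {G} = {A,G,T} (union, +1)
BCTU@0: {A,G,T} ∩ {A} = {A} (intersection, +0)
BCFTU@0: {A} ∩ {A} = {A} (intersection, +0)
BT@1: {C} ∪ {T} = {C,T} (union, +1)
BCT@1: {C,T} ∪ {A} = {A,C,T} (union, +1)
BCTU@1: {A,C,T} ∩ {C} = {C} (intersection, +0)
BCFTU@1: {C} ∩ {C} = {C} (intersection, +0)
BT@2: {C} ∩ {C} = {C} (intersection, +0)
BCT@2: {C} ∪ {A} = {A,C} (union, +1)
BCTU@2: {A,C} ∪ {G} = {A,C,G} (union, +1)
BCFTU@2: {A,C,G} ∩ {G} = {G} (intersection, +0)
per-site changes: [2, 2, 2]; total = 6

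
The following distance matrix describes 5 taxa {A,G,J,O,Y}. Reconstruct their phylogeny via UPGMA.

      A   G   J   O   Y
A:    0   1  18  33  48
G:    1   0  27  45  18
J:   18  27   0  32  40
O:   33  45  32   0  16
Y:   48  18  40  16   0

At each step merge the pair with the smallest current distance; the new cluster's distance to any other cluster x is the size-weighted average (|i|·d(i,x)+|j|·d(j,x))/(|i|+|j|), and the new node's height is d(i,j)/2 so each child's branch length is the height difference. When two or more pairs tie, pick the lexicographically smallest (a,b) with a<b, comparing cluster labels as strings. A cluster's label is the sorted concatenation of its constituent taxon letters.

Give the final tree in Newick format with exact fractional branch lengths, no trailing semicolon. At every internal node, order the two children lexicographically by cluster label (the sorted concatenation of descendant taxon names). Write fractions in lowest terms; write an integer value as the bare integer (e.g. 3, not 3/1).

(((A:1/2,G:1/2):43/4,J:45/4):27/4,(O:8,Y:8):10)

1. join A+G (d=1) ⇒ AG; edges |A|=1/2, |G|=1/2
  updated: d(AG,J)=45/2, d(AG,O)=39, d(AG,Y)=33
2. join O+Y (d=16) ⇒ OY; edges |O|=8, |Y|=8
  updated: d(AG,OY)=36, d(J,OY)=36
3. join AG+J (d=45/2) ⇒ AGJ; edges |AG|=43/4, |J|=45/4
  updated: d(AGJ,OY)=36
4. join AGJ+OY (d=36) ⇒ AGJOY; edges |AGJ|=27/4, |OY|=10
final tree: (((A:1/2,G:1/2):43/4,J:45/4):27/4,(O:8,Y:8):10)
total length: 223/4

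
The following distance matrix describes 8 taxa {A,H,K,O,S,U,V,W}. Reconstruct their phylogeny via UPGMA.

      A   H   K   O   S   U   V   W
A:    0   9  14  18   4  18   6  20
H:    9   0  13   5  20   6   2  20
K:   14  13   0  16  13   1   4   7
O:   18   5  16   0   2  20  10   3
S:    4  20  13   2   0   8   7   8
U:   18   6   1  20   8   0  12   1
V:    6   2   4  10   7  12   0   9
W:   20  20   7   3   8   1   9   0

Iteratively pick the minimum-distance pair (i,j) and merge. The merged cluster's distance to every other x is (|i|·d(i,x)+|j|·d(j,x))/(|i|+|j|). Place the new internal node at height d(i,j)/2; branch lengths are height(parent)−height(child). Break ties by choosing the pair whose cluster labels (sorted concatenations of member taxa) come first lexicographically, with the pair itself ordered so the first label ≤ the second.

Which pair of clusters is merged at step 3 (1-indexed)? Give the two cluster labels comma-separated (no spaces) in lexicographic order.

iteration 1: select K,U (d=1); attach at lengths (1/2, 1/2); label the merged cluster KU
  updated: d(A,KU)=16, d(H,KU)=19/2, d(KU,O)=18, d(KU,S)=21/2, d(KU,V)=8, d(KU,W)=4
iteration 2: select H,V (d=2); attach at lengths (1, 1); label the merged cluster HV
  updated: d(A,HV)=15/2, d(HV,KU)=35/4, d(HV,O)=15/2, d(HV,S)=27/2, d(HV,W)=29/2
iteration 3: select O,S (d=2); attach at lengths (1, 1); label the merged cluster OS
  updated: d(A,OS)=11, d(HV,OS)=21/2, d(KU,OS)=57/4, d(OS,W)=11/2
iteration 4: select KU,W (d=4); attach at lengths (3/2, 2); label the merged cluster KUW
  updated: d(A,KUW)=52/3, d(HV,KUW)=32/3, d(KUW,OS)=34/3
iteration 5: select A,HV (d=15/2); attach at lengths (15/4, 11/4); label the merged cluster AHV
  updated: d(AHV,KUW)=116/9, d(AHV,OS)=32/3
iteration 6: select AHV,OS (d=32/3); attach at lengths (19/12, 13/3); label the merged cluster AHOSV
  updated: d(AHOSV,KUW)=184/15
iteration 7: select AHOSV,KUW (d=184/15); attach at lengths (4/5, 62/15); label the merged cluster AHKOSUVW
final tree: (((A:15/4,(H:1,V:1):11/4):19/12,(O:1,S:1):13/3):4/5,((K:1/2,U:1/2):3/2,W:2):62/15)
total length: 517/20

O,S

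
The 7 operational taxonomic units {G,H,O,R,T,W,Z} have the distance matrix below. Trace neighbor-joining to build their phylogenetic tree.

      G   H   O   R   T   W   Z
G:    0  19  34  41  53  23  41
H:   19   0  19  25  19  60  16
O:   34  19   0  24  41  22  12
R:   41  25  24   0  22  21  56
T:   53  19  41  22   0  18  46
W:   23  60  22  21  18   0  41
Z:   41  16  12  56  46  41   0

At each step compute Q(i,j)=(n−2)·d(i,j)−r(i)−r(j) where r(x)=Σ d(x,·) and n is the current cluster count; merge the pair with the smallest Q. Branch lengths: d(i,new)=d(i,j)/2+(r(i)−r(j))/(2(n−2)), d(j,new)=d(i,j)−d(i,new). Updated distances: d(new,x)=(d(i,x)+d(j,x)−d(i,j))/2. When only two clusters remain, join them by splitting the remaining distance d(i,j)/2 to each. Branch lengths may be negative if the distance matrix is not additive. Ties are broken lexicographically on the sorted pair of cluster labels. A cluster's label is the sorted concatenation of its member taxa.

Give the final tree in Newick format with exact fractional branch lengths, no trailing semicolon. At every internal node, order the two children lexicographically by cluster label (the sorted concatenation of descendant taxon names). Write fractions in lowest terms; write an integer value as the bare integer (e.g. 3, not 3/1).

((((G:123/8,(H:81/16,(O:0,Z:12):103/16):33/8):101/8,R:10):5/2,T:179/16):109/32,W:109/32)

1. join O+Z (d=12, Q=-304) ⇒ OZ; edges |O|=0, |Z|=12
  updated: d(G,OZ)=63/2, d(H,OZ)=23/2, d(OZ,R)=34, d(OZ,T)=75/2, d(OZ,W)=51/2
2. join H+OZ (d=23/2, Q=-457/2) ⇒ HOZ; edges |H|=81/16, |OZ|=103/16
  updated: d(G,HOZ)=39/2, d(HOZ,R)=95/4, d(HOZ,T)=45/2, d(HOZ,W)=37
3. join G+HOZ (d=39/2, Q=-723/4) ⇒ GHOZ; edges |G|=123/8, |HOZ|=33/8
  updated: d(GHOZ,R)=181/8, d(GHOZ,T)=28, d(GHOZ,W)=81/4
4. join GHOZ+R (d=181/8, Q=-365/4) ⇒ GHORZ; edges |GHOZ|=101/8, |R|=10
  updated: d(GHORZ,T)=219/16, d(GHORZ,W)=149/16
5. join GHORZ+T (d=219/16, Q=-41) ⇒ GHORTZ; edges |GHORZ|=5/2, |T|=179/16
  updated: d(GHORTZ,W)=109/16
6. join GHORTZ+W (d=109/16) ⇒ GHORTWZ; edges |GHORTZ|=109/32, |W|=109/32
final tree: ((((G:123/8,(H:81/16,(O:0,Z:12):103/16):33/8):101/8,R:10):5/2,T:179/16):109/32,W:109/32)
total length: 689/8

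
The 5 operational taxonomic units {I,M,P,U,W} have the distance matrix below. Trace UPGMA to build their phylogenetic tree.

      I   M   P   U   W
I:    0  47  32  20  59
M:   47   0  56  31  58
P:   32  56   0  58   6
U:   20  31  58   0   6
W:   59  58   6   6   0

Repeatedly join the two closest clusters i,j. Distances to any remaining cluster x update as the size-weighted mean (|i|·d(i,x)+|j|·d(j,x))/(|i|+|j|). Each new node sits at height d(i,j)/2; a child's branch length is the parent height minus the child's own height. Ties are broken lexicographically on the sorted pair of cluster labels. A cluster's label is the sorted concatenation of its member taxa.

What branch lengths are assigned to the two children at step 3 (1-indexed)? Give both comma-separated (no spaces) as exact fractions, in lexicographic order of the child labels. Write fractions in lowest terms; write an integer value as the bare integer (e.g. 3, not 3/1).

step 1: merge (P,W) at d=6; branch lengths P→3, W→3; new cluster PW
  updated: d(I,PW)=91/2, d(M,PW)=57, d(PW,U)=32
step 2: merge (I,U) at d=20; branch lengths I→10, U→10; new cluster IU
  updated: d(IU,M)=39, d(IU,PW)=155/4
step 3: merge (IU,PW) at d=155/4; branch lengths IU→75/8, PW→131/8; new cluster IPUW
  updated: d(IPUW,M)=48
step 4: merge (IPUW,M) at d=48; branch lengths IPUW→37/8, M→24; new cluster IMPUW
final tree: (((I:10,U:10):75/8,(P:3,W:3):131/8):37/8,M:24)
total length: 643/8

75/8,131/8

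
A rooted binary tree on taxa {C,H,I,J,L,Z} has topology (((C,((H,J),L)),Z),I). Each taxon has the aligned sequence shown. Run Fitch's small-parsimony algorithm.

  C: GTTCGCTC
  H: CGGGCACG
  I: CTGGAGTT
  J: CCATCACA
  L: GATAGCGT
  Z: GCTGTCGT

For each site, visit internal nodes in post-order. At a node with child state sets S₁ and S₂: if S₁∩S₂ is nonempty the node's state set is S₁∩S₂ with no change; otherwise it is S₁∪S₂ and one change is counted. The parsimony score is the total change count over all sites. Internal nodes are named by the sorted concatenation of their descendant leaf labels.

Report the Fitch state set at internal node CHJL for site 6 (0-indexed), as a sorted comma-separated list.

[col 0] HJ: children H:{C}, J:{C} ∩→ {C}; cost 0
[col 0] HJL: children HJ:{C}, L:{G} ∪→ {C,G}; cost 1
[col 0] CHJL: children C:{G}, HJL:{C,G} ∩→ {G}; cost 0
[col 0] CHJLZ: children CHJL:{G}, Z:{G} ∩→ {G}; cost 0
[col 0] CHIJLZ: children CHJLZ:{G}, I:{C} ∪→ {C,G}; cost 1
[col 1] HJ: children H:{G}, J:{C} ∪→ {C,G}; cost 1
[col 1] HJL: children HJ:{C,G}, L:{A} ∪→ {A,C,G}; cost 1
[col 1] CHJL: children C:{T}, HJL:{A,C,G} ∪→ {A,C,G,T}; cost 1
[col 1] CHJLZ: children CHJL:{A,C,G,T}, Z:{C} ∩→ {C}; cost 0
[col 1] CHIJLZ: children CHJLZ:{C}, I:{T} ∪→ {C,T}; cost 1
[col 2] HJ: children H:{G}, J:{A} ∪→ {A,G}; cost 1
[col 2] HJL: children HJ:{A,G}, L:{T} ∪→ {A,G,T}; cost 1
[col 2] CHJL: children C:{T}, HJL:{A,G,T} ∩→ {T}; cost 0
[col 2] CHJLZ: children CHJL:{T}, Z:{T} ∩→ {T}; cost 0
[col 2] CHIJLZ: children CHJLZ:{T}, I:{G} ∪→ {G,T}; cost 1
[col 3] HJ: children H:{G}, J:{T} ∪→ {G,T}; cost 1
[col 3] HJL: children HJ:{G,T}, L:{A} ∪→ {A,G,T}; cost 1
[col 3] CHJL: children C:{C}, HJL:{A,G,T} ∪→ {A,C,G,T}; cost 1
[col 3] CHJLZ: children CHJL:{A,C,G,T}, Z:{G} ∩→ {G}; cost 0
[col 3] CHIJLZ: children CHJLZ:{G}, I:{G} ∩→ {G}; cost 0
[col 4] HJ: children H:{C}, J:{C} ∩→ {C}; cost 0
[col 4] HJL: children HJ:{C}, L:{G} ∪→ {C,G}; cost 1
[col 4] CHJL: children C:{G}, HJL:{C,G} ∩→ {G}; cost 0
[col 4] CHJLZ: children CHJL:{G}, Z:{T} ∪→ {G,T}; cost 1
[col 4] CHIJLZ: children CHJLZ:{G,T}, I:{A} ∪→ {A,G,T}; cost 1
[col 5] HJ: children H:{A}, J:{A} ∩→ {A}; cost 0
[col 5] HJL: children HJ:{A}, L:{C} ∪→ {A,C}; cost 1
[col 5] CHJL: children C:{C}, HJL:{A,C} ∩→ {C}; cost 0
[col 5] CHJLZ: children CHJL:{C}, Z:{C} ∩→ {C}; cost 0
[col 5] CHIJLZ: children CHJLZ:{C}, I:{G} ∪→ {C,G}; cost 1
[col 6] HJ: children H:{C}, J:{C} ∩→ {C}; cost 0
[col 6] HJL: children HJ:{C}, L:{G} ∪→ {C,G}; cost 1
[col 6] CHJL: children C:{T}, HJL:{C,G} ∪→ {C,G,T}; cost 1
[col 6] CHJLZ: children CHJL:{C,G,T}, Z:{G} ∩→ {G}; cost 0
[col 6] CHIJLZ: children CHJLZ:{G}, I:{T} ∪→ {G,T}; cost 1
[col 7] HJ: children H:{G}, J:{A} ∪→ {A,G}; cost 1
[col 7] HJL: children HJ:{A,G}, L:{T} ∪→ {A,G,T}; cost 1
[col 7] CHJL: children C:{C}, HJL:{A,G,T} ∪→ {A,C,G,T}; cost 1
[col 7] CHJLZ: children CHJL:{A,C,G,T}, Z:{T} ∩→ {T}; cost 0
[col 7] CHIJLZ: children CHJLZ:{T}, I:{T} ∩→ {T}; cost 0
per-site changes: [2, 4, 3, 3, 3, 2, 3, 3]; total = 23

C,G,T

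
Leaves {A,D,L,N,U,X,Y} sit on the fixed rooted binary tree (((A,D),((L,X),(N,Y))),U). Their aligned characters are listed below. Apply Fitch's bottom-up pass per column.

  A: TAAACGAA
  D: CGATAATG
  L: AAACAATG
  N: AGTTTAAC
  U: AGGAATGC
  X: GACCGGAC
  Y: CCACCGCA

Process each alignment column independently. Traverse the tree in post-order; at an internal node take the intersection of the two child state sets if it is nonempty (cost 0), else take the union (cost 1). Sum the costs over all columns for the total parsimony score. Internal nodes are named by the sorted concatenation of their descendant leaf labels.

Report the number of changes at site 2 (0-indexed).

site 0, node AD: A={T} ∪ D={C} → {C,T} (+1)
site 0, node LX: L={A} ∪ X={G} → {A,G} (+1)
site 0, node NY: N={A} ∪ Y={C} → {A,C} (+1)
site 0, node LNXY: LX={A,G} ∩ NY={A,C} → {A} (+0)
site 0, node ADLNXY: AD={C,T} ∪ LNXY={A} → {A,C,T} (+1)
site 0, node ADLNUXY: ADLNXY={A,C,T} ∩ U={A} → {A} (+0)
site 1, node AD: A={A} ∪ D={G} → {A,G} (+1)
site 1, node LX: L={A} ∩ X={A} → {A} (+0)
site 1, node NY: N={G} ∪ Y={C} → {C,G} (+1)
site 1, node LNXY: LX={A} ∪ NY={C,G} → {A,C,G} (+1)
site 1, node ADLNXY: AD={A,G} ∩ LNXY={A,C,G} → {A,G} (+0)
site 1, node ADLNUXY: ADLNXY={A,G} ∩ U={G} → {G} (+0)
site 2, node AD: A={A} ∩ D={A} → {A} (+0)
site 2, node LX: L={A} ∪ X={C} → {A,C} (+1)
site 2, node NY: N={T} ∪ Y={A} → {A,T} (+1)
site 2, node LNXY: LX={A,C} ∩ NY={A,T} → {A} (+0)
site 2, node ADLNXY: AD={A} ∩ LNXY={A} → {A} (+0)
site 2, node ADLNUXY: ADLNXY={A} ∪ U={G} → {A,G} (+1)
site 3, node AD: A={A} ∪ D={T} → {A,T} (+1)
site 3, node LX: L={C} ∩ X={C} → {C} (+0)
site 3, node NY: N={T} ∪ Y={C} → {C,T} (+1)
site 3, node LNXY: LX={C} ∩ NY={C,T} → {C} (+0)
site 3, node ADLNXY: AD={A,T} ∪ LNXY={C} → {A,C,T} (+1)
site 3, node ADLNUXY: ADLNXY={A,C,T} ∩ U={A} → {A} (+0)
site 4, node AD: A={C} ∪ D={A} → {A,C} (+1)
site 4, node LX: L={A} ∪ X={G} → {A,G} (+1)
site 4, node NY: N={T} ∪ Y={C} → {C,T} (+1)
site 4, node LNXY: LX={A,G} ∪ NY={C,T} → {A,C,G,T} (+1)
site 4, node ADLNXY: AD={A,C} ∩ LNXY={A,C,G,T} → {A,C} (+0)
site 4, node ADLNUXY: ADLNXY={A,C} ∩ U={A} → {A} (+0)
site 5, node AD: A={G} ∪ D={A} → {A,G} (+1)
site 5, node LX: L={A} ∪ X={G} → {A,G} (+1)
site 5, node NY: N={A} ∪ Y={G} → {A,G} (+1)
site 5, node LNXY: LX={A,G} ∩ NY={A,G} → {A,G} (+0)
site 5, node ADLNXY: AD={A,G} ∩ LNXY={A,G} → {A,G} (+0)
site 5, node ADLNUXY: ADLNXY={A,G} ∪ U={T} → {A,G,T} (+1)
site 6, node AD: A={A} ∪ D={T} → {A,T} (+1)
site 6, node LX: L={T} ∪ X={A} → {A,T} (+1)
site 6, node NY: N={A} ∪ Y={C} → {A,C} (+1)
site 6, node LNXY: LX={A,T} ∩ NY={A,C} → {A} (+0)
site 6, node ADLNXY: AD={A,T} ∩ LNXY={A} → {A} (+0)
site 6, node ADLNUXY: ADLNXY={A} ∪ U={G} → {A,G} (+1)
site 7, node AD: A={A} ∪ D={G} → {A,G} (+1)
site 7, node LX: L={G} ∪ X={C} → {C,G} (+1)
site 7, node NY: N={C} ∪ Y={A} → {A,C} (+1)
site 7, node LNXY: LX={C,G} ∩ NY={A,C} → {C} (+0)
site 7, node ADLNXY: AD={A,G} ∪ LNXY={C} → {A,C,G} (+1)
site 7, node ADLNUXY: ADLNXY={A,C,G} ∩ U={C} → {C} (+0)
per-site changes: [4, 3, 3, 3, 4, 4, 4, 4]; total = 29

3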